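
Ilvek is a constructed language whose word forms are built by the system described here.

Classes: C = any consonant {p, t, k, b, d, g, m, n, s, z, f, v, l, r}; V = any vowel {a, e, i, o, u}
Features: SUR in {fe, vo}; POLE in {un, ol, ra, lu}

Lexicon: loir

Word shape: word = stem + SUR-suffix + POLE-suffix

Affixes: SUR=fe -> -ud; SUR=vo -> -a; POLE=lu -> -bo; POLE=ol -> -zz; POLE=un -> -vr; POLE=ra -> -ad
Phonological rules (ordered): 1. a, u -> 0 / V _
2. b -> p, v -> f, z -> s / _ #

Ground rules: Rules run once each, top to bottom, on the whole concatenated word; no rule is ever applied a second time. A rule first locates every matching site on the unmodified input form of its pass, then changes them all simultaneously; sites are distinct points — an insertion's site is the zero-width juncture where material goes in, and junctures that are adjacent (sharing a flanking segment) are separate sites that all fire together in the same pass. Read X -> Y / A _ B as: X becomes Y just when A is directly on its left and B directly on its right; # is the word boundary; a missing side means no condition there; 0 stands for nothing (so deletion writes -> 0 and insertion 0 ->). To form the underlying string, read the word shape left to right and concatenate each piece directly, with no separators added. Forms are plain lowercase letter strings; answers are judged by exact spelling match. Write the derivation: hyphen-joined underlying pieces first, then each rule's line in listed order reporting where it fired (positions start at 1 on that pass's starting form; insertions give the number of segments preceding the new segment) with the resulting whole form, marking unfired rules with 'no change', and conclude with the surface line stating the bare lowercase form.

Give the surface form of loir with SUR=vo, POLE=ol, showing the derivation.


underlying: loir-a-zz
1. a, u -> 0 / V _: no change
2. b -> p, v -> f, z -> s / _ #: fires at position(s) 7: loirazs
surface: loirazs


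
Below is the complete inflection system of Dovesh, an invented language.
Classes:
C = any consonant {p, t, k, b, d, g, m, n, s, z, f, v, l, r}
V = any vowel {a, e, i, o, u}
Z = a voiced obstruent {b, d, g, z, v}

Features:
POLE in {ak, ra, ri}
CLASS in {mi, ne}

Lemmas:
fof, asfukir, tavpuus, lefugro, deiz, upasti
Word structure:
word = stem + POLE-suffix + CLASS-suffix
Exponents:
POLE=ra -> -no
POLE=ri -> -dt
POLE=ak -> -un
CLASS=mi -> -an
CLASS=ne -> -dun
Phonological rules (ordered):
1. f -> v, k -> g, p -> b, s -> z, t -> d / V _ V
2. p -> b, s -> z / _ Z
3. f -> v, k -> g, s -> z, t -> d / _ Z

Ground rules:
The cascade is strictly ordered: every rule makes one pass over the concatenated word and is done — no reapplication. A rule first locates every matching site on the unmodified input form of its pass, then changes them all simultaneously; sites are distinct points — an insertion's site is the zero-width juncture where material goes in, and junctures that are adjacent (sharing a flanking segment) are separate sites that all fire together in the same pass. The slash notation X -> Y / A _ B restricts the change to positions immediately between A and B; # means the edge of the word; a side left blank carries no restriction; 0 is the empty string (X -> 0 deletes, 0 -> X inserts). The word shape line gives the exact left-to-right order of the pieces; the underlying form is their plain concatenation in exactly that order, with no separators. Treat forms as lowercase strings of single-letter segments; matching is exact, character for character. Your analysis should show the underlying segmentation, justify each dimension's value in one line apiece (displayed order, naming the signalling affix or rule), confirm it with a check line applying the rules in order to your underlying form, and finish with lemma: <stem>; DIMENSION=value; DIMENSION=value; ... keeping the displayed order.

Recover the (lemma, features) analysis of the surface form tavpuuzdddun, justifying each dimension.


underlying: tavpuus-dt-dun
POLE=ri - signalled by the affix -dt
CLASS=ne - signalled by the affix -dun
check: tavpuusdtdun -> tavpuusdtdun -> tavpuuzdtdun -> tavpuuzdddun
lemma: tavpuus; POLE=ri; CLASS=ne


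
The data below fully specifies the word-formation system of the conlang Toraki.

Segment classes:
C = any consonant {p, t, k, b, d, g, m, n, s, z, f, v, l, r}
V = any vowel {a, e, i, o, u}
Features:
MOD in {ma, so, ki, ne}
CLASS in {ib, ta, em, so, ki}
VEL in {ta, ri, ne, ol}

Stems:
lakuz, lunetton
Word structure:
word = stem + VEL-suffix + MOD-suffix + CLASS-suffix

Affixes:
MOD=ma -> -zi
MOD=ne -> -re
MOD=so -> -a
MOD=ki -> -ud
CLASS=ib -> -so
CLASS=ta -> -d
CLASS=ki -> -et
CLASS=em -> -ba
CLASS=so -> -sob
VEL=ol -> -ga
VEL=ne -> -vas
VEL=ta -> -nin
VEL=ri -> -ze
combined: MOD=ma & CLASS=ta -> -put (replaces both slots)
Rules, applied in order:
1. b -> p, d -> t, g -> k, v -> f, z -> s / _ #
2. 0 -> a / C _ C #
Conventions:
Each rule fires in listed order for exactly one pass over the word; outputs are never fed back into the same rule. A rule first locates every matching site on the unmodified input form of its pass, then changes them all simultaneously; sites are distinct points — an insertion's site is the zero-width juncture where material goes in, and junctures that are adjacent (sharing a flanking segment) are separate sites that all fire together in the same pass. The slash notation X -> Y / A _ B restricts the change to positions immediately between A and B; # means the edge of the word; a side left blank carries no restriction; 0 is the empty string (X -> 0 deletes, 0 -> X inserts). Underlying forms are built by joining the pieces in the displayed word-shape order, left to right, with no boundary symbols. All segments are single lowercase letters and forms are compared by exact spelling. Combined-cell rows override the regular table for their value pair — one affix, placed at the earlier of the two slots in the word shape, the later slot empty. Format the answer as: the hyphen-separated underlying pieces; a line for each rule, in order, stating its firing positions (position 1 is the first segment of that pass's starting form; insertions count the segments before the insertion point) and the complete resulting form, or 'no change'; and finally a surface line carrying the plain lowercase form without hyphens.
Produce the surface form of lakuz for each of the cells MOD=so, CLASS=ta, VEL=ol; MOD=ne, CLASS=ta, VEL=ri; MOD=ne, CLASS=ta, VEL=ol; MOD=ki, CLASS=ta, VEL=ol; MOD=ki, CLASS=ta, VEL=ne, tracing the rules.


cell MOD=so, CLASS=ta, VEL=ol:
underlying: lakuz-ga-a-d
1. b -> p, d -> t, g -> k, v -> f, z -> s / _ #: fires at position(s) 9: lakuzgaat
2. 0 -> a / C _ C #: no change
surface: lakuzgaat

cell MOD=ne, CLASS=ta, VEL=ri:
underlying: lakuz-ze-re-d
1. b -> p, d -> t, g -> k, v -> f, z -> s / _ #: fires at position(s) 10: lakuzzeret
2. 0 -> a / C _ C #: no change
surface: lakuzzeret

cell MOD=ne, CLASS=ta, VEL=ol:
underlying: lakuz-ga-re-d
1. b -> p, d -> t, g -> k, v -> f, z -> s / _ #: fires at position(s) 10: lakuzgaret
2. 0 -> a / C _ C #: no change
surface: lakuzgaret

cell MOD=ki, CLASS=ta, VEL=ol:
underlying: lakuz-ga-ud-d
1. b -> p, d -> t, g -> k, v -> f, z -> s / _ #: fires at position(s) 10: lakuzgaudt
2. 0 -> a / C _ C #: inserts after position(s) 9: lakuzgaudat
surface: lakuzgaudat

cell MOD=ki, CLASS=ta, VEL=ne:
underlying: lakuz-vas-ud-d
1. b -> p, d -> t, g -> k, v -> f, z -> s / _ #: fires at position(s) 11: lakuzvasudt
2. 0 -> a / C _ C #: inserts after position(s) 10: lakuzvasudat
surface: lakuzvasudat


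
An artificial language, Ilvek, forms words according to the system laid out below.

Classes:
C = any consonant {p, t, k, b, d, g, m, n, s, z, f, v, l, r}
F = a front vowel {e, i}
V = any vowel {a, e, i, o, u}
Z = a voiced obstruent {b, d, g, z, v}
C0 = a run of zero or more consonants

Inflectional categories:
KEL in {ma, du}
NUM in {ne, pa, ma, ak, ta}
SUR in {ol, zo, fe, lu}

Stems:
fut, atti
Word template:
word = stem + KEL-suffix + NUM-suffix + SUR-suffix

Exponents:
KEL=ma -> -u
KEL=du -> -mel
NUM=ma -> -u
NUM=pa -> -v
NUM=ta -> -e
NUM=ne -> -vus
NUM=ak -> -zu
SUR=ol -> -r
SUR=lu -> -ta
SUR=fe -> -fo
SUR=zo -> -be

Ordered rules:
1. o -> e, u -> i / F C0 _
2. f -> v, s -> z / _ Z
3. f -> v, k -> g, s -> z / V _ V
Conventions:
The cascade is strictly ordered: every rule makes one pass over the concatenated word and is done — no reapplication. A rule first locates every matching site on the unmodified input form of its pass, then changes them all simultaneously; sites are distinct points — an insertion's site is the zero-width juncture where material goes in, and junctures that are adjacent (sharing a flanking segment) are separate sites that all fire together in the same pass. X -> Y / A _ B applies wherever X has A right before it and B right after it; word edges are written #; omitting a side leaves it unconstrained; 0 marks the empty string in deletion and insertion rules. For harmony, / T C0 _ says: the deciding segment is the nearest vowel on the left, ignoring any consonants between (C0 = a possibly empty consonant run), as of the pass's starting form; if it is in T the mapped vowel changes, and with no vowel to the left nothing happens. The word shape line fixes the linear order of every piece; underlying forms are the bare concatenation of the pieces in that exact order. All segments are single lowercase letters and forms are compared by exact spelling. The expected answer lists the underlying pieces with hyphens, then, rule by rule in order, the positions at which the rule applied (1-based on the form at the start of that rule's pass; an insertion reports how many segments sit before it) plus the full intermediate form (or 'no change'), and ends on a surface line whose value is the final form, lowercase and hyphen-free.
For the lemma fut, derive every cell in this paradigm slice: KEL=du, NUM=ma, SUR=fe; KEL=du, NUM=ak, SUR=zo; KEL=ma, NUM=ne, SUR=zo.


cell KEL=du, NUM=ma, SUR=fe:
underlying: fut-mel-u-fo
1. o -> e, u -> i / F C0 _: fires at position(s) 7: futmelifo
2. f -> v, s -> z / _ Z: no change
3. f -> v, k -> g, s -> z / V _ V: fires at position(s) 8: futmelivo
surface: futmelivo

cell KEL=du, NUM=ak, SUR=zo:
underlying: fut-mel-zu-be
1. o -> e, u -> i / F C0 _: fires at position(s) 8: futmelzibe
2. f -> v, s -> z / _ Z: no change
3. f -> v, k -> g, s -> z / V _ V: no change
surface: futmelzibe

cell KEL=ma, NUM=ne, SUR=zo:
underlying: fut-u-vus-be
1. o -> e, u -> i / F C0 _: no change
2. f -> v, s -> z / _ Z: fires at position(s) 7: futuvuzbe
3. f -> v, k -> g, s -> z / V _ V: no change
surface: futuvuzbe


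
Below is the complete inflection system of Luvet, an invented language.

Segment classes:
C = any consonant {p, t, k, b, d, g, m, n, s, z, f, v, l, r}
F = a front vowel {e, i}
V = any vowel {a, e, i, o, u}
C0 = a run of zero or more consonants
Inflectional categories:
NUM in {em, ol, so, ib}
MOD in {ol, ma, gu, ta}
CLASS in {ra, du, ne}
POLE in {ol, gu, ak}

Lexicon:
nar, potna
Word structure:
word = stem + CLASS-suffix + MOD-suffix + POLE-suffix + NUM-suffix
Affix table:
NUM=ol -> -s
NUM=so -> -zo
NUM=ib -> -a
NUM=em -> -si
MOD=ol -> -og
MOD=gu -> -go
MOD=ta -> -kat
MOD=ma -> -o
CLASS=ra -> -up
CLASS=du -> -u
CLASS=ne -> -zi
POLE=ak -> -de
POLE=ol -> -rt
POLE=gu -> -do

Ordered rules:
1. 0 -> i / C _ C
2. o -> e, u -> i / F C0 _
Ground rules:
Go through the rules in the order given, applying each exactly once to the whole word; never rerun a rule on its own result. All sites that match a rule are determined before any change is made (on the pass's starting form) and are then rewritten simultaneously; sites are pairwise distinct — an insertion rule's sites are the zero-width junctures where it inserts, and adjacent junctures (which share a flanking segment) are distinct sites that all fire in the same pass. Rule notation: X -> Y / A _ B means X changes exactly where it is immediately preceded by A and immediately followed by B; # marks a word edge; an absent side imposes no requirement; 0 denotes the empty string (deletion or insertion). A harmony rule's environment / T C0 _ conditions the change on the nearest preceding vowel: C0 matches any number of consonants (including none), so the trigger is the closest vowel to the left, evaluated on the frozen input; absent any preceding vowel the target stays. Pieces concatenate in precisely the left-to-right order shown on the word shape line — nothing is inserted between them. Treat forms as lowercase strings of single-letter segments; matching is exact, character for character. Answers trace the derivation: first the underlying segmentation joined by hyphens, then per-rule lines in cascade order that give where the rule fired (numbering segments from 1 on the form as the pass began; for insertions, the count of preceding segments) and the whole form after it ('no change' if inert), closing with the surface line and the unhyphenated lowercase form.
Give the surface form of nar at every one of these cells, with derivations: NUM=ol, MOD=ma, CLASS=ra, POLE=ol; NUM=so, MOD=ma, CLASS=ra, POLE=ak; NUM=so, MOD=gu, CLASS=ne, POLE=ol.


cell NUM=ol, MOD=ma, CLASS=ra, POLE=ol:
underlying: nar-up-o-rt-s
1. 0 -> i / C _ C: inserts after position(s) 7, 8: naruporitis
2. o -> e, u -> i / F C0 _: no change
surface: naruporitis

cell NUM=so, MOD=ma, CLASS=ra, POLE=ak:
underlying: nar-up-o-de-zo
1. 0 -> i / C _ C: no change
2. o -> e, u -> i / F C0 _: fires at position(s) 10: narupodeze
surface: narupodeze

cell NUM=so, MOD=gu, CLASS=ne, POLE=ol:
underlying: nar-zi-go-rt-zo
1. 0 -> i / C _ C: inserts after position(s) 3, 8, 9: narizigoritizo
2. o -> e, u -> i / F C0 _: fires at position(s) 8, 14: narizigeritize
surface: narizigeritize


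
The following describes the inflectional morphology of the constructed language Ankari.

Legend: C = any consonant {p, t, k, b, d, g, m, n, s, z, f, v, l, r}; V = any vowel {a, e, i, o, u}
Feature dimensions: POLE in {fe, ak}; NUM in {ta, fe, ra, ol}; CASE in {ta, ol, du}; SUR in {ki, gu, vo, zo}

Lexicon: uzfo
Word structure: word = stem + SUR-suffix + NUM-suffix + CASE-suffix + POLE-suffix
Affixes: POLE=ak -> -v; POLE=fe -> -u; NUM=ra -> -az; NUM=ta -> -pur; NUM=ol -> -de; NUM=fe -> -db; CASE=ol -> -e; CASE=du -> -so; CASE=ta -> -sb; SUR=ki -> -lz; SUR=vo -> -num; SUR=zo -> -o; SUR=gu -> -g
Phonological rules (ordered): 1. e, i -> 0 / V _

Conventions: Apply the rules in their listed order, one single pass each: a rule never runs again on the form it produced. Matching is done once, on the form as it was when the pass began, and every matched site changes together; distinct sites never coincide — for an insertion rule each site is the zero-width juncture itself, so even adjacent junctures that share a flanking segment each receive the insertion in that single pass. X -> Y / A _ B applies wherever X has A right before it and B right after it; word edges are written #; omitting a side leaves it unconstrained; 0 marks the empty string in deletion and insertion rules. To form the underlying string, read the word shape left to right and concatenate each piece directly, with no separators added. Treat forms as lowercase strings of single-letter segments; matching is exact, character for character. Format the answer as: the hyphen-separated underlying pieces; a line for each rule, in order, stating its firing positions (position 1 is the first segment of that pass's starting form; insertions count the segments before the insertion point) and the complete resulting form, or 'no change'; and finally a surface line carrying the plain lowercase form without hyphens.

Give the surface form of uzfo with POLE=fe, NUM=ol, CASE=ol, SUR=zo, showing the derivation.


underlying: uzfo-o-de-e-u
1. e, i -> 0 / V _: fires at position(s) 8: uzfoodeu
surface: uzfoodeu


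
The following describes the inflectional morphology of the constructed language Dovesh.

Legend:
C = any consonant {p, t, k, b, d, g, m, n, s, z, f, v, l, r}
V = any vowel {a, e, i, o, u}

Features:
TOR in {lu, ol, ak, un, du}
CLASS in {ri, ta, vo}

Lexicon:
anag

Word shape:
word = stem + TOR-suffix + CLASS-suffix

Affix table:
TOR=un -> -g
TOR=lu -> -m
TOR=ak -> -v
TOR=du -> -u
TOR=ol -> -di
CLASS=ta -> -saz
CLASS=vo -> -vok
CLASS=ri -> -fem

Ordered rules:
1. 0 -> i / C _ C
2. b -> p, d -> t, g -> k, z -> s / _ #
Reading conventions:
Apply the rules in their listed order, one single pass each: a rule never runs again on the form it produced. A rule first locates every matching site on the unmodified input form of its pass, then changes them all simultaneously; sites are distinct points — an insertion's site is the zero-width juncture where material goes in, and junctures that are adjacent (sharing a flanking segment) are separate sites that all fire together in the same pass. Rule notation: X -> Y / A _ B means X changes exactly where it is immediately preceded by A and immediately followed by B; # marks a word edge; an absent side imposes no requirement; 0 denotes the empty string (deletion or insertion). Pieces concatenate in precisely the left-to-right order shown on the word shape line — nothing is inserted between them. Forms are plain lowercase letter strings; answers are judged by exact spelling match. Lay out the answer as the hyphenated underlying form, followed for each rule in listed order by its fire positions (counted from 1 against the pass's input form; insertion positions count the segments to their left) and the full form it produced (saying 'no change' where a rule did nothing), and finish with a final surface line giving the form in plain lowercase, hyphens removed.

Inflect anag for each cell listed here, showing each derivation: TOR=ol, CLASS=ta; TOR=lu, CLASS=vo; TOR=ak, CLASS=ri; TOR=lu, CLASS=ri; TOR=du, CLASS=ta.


cell TOR=ol, CLASS=ta:
underlying: anag-di-saz
1. 0 -> i / C _ C: inserts after position(s) 4: anagidisaz
2. b -> p, d -> t, g -> k, z -> s / _ #: fires at position(s) 10: anagidisas
surface: anagidisas

cell TOR=lu, CLASS=vo:
underlying: anag-m-vok
1. 0 -> i / C _ C: inserts after position(s) 4, 5: anagimivok
2. b -> p, d -> t, g -> k, z -> s / _ #: no change
surface: anagimivok

cell TOR=ak, CLASS=ri:
underlying: anag-v-fem
1. 0 -> i / C _ C: inserts after position(s) 4, 5: anagivifem
2. b -> p, d -> t, g -> k, z -> s / _ #: no change
surface: anagivifem

cell TOR=lu, CLASS=ri:
underlying: anag-m-fem
1. 0 -> i / C _ C: inserts after position(s) 4, 5: anagimifem
2. b -> p, d -> t, g -> k, z -> s / _ #: no change
surface: anagimifem

cell TOR=du, CLASS=ta:
underlying: anag-u-saz
1. 0 -> i / C _ C: no change
2. b -> p, d -> t, g -> k, z -> s / _ #: fires at position(s) 8: anagusas
surface: anagusas


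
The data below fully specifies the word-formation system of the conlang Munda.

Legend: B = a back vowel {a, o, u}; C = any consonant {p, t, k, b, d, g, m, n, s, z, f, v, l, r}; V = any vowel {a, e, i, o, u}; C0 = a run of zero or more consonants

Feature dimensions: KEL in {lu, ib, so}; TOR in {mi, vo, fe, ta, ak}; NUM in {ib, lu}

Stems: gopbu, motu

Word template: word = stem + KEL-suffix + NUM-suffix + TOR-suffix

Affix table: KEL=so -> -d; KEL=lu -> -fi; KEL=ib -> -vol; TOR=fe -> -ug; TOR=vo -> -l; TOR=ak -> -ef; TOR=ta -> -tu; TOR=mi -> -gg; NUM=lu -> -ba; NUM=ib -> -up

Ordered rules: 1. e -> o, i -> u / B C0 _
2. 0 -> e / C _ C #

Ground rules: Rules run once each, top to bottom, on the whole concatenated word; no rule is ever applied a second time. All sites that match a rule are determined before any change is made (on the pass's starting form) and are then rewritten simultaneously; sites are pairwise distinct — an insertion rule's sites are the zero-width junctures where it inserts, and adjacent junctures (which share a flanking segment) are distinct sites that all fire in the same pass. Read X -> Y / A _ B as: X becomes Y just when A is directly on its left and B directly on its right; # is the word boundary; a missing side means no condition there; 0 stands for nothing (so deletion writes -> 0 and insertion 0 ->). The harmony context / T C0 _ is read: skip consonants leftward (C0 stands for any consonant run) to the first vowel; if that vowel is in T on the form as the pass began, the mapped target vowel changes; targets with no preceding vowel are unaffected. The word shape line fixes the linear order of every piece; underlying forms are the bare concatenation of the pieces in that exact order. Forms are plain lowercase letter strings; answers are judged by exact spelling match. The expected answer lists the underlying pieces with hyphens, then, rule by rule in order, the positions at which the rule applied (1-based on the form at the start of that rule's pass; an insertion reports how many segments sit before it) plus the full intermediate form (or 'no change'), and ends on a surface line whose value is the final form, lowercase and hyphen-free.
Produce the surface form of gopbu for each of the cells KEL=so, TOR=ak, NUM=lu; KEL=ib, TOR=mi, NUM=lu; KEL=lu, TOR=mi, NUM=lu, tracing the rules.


cell KEL=so, TOR=ak, NUM=lu:
underlying: gopbu-d-ba-ef
1. e -> o, i -> u / B C0 _: fires at position(s) 9: gopbudbaof
2. 0 -> e / C _ C #: no change
surface: gopbudbaof

cell KEL=ib, TOR=mi, NUM=lu:
underlying: gopbu-vol-ba-gg
1. e -> o, i -> u / B C0 _: no change
2. 0 -> e / C _ C #: inserts after position(s) 11: gopbuvolbageg
surface: gopbuvolbageg

cell KEL=lu, TOR=mi, NUM=lu:
underlying: gopbu-fi-ba-gg
1. e -> o, i -> u / B C0 _: fires at position(s) 7: gopbufubagg
2. 0 -> e / C _ C #: inserts after position(s) 10: gopbufubageg
surface: gopbufubageg


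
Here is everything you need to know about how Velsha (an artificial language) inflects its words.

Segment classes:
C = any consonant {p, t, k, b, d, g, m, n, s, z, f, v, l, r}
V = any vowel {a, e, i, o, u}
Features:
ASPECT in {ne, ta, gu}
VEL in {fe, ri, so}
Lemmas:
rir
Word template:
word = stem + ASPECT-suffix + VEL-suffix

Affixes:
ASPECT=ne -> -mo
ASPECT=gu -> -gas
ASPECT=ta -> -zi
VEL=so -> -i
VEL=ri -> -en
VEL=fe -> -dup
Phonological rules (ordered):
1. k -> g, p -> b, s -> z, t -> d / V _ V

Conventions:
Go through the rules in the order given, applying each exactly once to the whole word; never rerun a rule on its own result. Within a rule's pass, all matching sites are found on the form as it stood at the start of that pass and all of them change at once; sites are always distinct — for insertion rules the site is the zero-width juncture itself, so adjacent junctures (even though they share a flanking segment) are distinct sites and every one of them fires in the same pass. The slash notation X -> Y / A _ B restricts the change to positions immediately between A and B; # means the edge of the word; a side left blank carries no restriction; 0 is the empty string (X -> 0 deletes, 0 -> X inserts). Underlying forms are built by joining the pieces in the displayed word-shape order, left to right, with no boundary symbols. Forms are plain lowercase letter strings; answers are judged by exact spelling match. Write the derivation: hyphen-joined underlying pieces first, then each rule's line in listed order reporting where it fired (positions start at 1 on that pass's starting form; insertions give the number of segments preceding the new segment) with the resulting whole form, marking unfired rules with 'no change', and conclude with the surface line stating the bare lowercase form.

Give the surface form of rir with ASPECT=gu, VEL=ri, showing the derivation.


underlying: rir-gas-en
1. k -> g, p -> b, s -> z, t -> d / V _ V: fires at position(s) 6: rirgazen
surface: rirgazen


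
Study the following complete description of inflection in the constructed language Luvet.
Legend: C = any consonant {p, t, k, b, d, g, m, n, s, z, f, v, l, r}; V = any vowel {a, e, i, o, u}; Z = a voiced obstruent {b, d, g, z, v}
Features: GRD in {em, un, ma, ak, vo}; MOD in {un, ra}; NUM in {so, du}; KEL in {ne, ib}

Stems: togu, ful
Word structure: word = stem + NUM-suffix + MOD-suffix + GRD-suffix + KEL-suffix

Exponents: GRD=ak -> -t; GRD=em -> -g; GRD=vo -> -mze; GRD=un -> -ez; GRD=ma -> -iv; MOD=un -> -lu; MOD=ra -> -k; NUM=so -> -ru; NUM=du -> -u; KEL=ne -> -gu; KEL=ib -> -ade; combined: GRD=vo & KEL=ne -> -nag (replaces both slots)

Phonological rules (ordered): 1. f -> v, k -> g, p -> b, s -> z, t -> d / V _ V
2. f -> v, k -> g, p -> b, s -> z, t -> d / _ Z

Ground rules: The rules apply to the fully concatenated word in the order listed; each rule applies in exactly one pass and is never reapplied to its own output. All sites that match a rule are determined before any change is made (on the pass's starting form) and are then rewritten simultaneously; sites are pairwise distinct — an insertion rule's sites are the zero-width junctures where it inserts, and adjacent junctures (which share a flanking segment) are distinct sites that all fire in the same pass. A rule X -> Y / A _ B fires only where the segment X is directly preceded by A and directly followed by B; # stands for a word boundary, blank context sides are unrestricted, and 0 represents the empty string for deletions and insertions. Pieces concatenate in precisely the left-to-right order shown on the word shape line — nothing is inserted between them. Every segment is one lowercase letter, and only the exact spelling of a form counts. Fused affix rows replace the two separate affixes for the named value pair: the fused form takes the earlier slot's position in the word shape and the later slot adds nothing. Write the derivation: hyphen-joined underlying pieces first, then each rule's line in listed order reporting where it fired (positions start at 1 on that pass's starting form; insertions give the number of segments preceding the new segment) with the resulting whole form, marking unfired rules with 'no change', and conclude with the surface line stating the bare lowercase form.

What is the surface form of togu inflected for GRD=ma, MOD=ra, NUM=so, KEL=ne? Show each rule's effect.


underlying: togu-ru-k-iv-gu
1. f -> v, k -> g, p -> b, s -> z, t -> d / V _ V: fires at position(s) 7: togurugivgu
2. f -> v, k -> g, p -> b, s -> z, t -> d / _ Z: no change
surface: togurugivgu


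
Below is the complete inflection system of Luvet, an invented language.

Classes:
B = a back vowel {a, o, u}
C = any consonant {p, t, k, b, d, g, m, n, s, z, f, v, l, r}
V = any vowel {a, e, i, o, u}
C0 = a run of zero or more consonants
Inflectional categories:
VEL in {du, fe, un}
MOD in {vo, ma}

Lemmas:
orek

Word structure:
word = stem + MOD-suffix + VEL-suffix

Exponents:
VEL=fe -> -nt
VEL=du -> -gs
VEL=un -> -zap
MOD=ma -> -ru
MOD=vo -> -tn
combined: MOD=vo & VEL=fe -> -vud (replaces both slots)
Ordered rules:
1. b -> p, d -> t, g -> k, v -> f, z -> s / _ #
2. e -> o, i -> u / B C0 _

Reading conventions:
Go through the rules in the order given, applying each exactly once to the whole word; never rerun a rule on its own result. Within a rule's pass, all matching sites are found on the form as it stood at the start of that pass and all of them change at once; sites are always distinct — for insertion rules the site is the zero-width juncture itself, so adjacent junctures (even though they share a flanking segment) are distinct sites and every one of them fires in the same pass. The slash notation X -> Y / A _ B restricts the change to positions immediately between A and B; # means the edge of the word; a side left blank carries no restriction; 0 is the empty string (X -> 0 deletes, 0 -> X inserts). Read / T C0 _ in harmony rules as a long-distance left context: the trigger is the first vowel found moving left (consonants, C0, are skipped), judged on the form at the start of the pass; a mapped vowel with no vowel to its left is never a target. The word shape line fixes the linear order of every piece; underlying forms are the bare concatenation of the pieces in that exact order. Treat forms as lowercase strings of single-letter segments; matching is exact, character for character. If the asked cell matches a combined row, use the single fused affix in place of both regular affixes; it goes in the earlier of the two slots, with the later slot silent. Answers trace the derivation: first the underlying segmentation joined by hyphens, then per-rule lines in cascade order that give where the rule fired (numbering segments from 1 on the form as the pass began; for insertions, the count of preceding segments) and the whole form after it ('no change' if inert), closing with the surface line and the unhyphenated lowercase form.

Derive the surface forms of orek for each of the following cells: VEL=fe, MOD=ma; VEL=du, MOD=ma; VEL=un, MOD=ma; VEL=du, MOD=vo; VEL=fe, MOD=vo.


cell VEL=fe, MOD=ma:
underlying: orek-ru-nt
1. b -> p, d -> t, g -> k, v -> f, z -> s / _ #: no change
2. e -> o, i -> u / B C0 _: fires at position(s) 3: orokrunt
surface: orokrunt

cell VEL=du, MOD=ma:
underlying: orek-ru-gs
1. b -> p, d -> t, g -> k, v -> f, z -> s / _ #: no change
2. e -> o, i -> u / B C0 _: fires at position(s) 3: orokrugs
surface: orokrugs

cell VEL=un, MOD=ma:
underlying: orek-ru-zap
1. b -> p, d -> t, g -> k, v -> f, z -> s / _ #: no change
2. e -> o, i -> u / B C0 _: fires at position(s) 3: orokruzap
surface: orokruzap

cell VEL=du, MOD=vo:
underlying: orek-tn-gs
1. b -> p, d -> t, g -> k, v -> f, z -> s / _ #: no change
2. e -> o, i -> u / B C0 _: fires at position(s) 3: oroktngs
surface: oroktngs

cell VEL=fe, MOD=vo:
underlying: orek-vud
1. b -> p, d -> t, g -> k, v -> f, z -> s / _ #: fires at position(s) 7: orekvut
2. e -> o, i -> u / B C0 _: fires at position(s) 3: orokvut
surface: orokvut


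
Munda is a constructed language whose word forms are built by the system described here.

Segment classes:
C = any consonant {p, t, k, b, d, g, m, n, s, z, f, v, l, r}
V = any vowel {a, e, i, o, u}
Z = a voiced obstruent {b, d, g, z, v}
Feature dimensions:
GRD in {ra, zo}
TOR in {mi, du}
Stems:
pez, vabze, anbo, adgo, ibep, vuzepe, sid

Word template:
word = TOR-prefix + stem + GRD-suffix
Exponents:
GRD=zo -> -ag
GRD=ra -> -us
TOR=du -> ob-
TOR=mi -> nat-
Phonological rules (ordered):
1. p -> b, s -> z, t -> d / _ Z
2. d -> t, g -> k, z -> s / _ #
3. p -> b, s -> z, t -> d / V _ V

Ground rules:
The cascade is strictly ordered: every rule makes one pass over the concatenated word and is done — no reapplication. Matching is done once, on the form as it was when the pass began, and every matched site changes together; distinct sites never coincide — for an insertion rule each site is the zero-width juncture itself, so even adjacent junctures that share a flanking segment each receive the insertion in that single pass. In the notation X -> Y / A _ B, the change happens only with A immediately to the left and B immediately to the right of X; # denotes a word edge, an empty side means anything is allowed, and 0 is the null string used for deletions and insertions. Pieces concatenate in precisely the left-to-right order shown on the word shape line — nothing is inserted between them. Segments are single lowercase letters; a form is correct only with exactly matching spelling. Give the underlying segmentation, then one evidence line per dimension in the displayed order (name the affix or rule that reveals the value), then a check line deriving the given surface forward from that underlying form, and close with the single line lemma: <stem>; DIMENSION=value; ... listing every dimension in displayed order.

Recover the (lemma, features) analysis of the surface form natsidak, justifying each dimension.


underlying: nat-sid-ag
GRD=zo - signalled by the affix -ag
TOR=mi - signalled by the affix nat-
check: natsidag -> natsidag -> natsidak -> natsidak
lemma: sid; GRD=zo; TOR=mi


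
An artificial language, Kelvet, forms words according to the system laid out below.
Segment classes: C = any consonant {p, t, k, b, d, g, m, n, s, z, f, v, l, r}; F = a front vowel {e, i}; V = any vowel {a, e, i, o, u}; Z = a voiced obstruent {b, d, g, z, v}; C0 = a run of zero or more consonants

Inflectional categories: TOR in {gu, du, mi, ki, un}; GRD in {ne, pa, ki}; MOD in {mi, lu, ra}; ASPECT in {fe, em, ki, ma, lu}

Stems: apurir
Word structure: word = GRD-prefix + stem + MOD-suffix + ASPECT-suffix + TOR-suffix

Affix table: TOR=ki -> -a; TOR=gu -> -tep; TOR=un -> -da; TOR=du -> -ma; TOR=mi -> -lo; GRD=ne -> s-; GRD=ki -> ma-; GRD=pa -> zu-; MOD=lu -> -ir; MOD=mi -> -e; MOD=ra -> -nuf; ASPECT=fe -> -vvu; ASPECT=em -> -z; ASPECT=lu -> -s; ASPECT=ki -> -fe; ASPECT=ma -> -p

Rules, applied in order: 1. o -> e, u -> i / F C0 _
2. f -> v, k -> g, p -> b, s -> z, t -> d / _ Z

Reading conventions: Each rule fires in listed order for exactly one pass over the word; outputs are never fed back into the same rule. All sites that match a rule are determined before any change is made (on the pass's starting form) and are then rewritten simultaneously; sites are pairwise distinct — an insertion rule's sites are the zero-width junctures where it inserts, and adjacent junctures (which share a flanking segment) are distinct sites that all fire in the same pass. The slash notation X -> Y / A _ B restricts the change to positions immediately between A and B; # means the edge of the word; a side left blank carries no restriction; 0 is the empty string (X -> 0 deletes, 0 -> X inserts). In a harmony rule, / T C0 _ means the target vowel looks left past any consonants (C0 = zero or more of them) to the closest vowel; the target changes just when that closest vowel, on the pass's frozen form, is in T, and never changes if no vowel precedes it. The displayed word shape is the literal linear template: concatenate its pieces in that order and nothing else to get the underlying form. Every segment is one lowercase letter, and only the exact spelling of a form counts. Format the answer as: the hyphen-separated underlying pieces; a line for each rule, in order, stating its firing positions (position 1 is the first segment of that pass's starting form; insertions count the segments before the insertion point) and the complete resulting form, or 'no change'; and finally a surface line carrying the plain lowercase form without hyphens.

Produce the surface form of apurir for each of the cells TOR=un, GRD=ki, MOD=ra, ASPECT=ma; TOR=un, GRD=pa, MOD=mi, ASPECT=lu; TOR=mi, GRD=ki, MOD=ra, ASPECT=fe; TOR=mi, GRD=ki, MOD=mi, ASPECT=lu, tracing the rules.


cell TOR=un, GRD=ki, MOD=ra, ASPECT=ma:
underlying: ma-apurir-nuf-p-da
1. o -> e, u -> i / F C0 _: fires at position(s) 10: maapurirnifpda
2. f -> v, k -> g, p -> b, s -> z, t -> d / _ Z: fires at position(s) 12: maapurirnifbda
surface: maapurirnifbda

cell TOR=un, GRD=pa, MOD=mi, ASPECT=lu:
underlying: zu-apurir-e-s-da
1. o -> e, u -> i / F C0 _: no change
2. f -> v, k -> g, p -> b, s -> z, t -> d / _ Z: fires at position(s) 10: zuapurirezda
surface: zuapurirezda

cell TOR=mi, GRD=ki, MOD=ra, ASPECT=fe:
underlying: ma-apurir-nuf-vvu-lo
1. o -> e, u -> i / F C0 _: fires at position(s) 10: maapurirnifvvulo
2. f -> v, k -> g, p -> b, s -> z, t -> d / _ Z: fires at position(s) 11: maapurirnivvvulo
surface: maapurirnivvvulo

cell TOR=mi, GRD=ki, MOD=mi, ASPECT=lu:
underlying: ma-apurir-e-s-lo
1. o -> e, u -> i / F C0 _: fires at position(s) 12: maapuriresle
2. f -> v, k -> g, p -> b, s -> z, t -> d / _ Z: no change
surface: maapuriresle


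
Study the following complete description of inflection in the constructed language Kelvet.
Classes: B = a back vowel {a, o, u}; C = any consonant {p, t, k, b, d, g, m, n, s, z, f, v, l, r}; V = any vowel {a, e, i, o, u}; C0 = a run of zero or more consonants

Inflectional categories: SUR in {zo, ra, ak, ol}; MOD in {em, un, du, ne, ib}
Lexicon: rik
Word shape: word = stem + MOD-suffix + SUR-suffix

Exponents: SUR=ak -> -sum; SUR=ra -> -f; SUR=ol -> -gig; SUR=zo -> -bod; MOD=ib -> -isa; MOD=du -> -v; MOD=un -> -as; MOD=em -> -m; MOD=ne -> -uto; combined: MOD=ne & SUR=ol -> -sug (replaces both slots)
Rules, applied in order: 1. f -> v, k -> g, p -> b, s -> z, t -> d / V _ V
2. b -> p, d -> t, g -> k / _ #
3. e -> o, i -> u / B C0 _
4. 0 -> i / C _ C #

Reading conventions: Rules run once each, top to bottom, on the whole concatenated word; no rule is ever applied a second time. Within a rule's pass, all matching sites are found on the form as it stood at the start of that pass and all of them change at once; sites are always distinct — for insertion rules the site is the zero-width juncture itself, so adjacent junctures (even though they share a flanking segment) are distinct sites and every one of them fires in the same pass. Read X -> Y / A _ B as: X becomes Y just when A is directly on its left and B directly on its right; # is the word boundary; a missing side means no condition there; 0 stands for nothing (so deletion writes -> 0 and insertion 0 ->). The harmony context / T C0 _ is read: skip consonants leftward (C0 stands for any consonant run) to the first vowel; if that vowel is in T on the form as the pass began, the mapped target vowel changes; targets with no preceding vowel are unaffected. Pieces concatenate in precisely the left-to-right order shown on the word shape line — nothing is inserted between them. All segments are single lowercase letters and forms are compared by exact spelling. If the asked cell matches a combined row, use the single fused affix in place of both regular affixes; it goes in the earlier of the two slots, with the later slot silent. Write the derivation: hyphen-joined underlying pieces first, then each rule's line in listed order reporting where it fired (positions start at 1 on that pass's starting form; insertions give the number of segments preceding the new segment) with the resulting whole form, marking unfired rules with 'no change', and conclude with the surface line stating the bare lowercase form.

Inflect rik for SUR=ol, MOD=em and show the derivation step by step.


underlying: rik-m-gig
1. f -> v, k -> g, p -> b, s -> z, t -> d / V _ V: no change
2. b -> p, d -> t, g -> k / _ #: fires at position(s) 7: rikmgik
3. e -> o, i -> u / B C0 _: no change
4. 0 -> i / C _ C #: no change
surface: rikmgik


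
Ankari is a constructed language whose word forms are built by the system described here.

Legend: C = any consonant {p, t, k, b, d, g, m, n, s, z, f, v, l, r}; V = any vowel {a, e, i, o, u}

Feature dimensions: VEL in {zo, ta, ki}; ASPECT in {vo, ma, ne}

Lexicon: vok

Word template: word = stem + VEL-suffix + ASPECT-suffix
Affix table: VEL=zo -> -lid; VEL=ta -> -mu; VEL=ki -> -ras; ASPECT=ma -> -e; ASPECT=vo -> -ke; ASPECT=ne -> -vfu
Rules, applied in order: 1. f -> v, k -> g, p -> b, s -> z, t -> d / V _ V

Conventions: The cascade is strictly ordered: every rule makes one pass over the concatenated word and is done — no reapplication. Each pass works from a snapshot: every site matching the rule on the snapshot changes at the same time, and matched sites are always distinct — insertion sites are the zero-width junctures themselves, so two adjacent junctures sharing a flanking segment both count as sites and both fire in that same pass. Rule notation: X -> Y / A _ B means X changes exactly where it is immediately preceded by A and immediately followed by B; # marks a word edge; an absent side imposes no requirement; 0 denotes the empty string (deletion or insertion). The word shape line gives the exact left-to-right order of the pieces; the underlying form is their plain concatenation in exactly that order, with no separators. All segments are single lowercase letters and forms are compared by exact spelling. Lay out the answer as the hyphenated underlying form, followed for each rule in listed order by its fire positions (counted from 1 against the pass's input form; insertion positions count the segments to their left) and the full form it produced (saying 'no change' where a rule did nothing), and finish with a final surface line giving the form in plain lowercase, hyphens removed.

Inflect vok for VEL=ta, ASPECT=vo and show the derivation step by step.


underlying: vok-mu-ke
1. f -> v, k -> g, p -> b, s -> z, t -> d / V _ V: fires at position(s) 6: vokmuge
surface: vokmuge


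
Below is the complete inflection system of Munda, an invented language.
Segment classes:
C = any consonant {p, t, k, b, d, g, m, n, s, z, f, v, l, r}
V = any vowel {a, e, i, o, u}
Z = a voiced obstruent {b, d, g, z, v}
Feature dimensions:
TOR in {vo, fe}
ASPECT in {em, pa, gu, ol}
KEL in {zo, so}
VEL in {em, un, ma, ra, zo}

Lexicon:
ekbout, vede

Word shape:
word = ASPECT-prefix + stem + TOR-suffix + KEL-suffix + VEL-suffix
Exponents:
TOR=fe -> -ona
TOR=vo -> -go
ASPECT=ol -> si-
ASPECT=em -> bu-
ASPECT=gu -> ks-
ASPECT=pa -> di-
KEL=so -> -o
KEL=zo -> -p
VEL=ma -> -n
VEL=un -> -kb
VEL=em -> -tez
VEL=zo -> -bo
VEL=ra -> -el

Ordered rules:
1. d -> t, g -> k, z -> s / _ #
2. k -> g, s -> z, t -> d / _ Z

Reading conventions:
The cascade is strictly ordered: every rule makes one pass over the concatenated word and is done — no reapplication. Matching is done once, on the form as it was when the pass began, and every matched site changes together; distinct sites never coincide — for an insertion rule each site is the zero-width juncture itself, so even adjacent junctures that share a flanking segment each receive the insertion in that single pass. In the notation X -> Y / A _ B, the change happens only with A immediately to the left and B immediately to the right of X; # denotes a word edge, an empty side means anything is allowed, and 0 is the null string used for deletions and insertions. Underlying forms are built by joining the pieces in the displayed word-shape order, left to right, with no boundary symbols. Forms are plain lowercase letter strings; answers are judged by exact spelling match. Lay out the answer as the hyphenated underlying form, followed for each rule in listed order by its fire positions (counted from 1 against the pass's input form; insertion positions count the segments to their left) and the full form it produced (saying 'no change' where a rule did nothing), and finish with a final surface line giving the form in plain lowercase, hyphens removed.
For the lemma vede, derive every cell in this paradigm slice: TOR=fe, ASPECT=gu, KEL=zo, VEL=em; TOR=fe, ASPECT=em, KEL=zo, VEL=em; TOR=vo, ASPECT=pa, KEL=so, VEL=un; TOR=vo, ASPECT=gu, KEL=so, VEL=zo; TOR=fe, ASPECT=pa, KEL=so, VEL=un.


cell TOR=fe, ASPECT=gu, KEL=zo, VEL=em:
underlying: ks-vede-ona-p-tez
1. d -> t, g -> k, z -> s / _ #: fires at position(s) 13: ksvedeonaptes
2. k -> g, s -> z, t -> d / _ Z: fires at position(s) 2: kzvedeonaptes
surface: kzvedeonaptes

cell TOR=fe, ASPECT=em, KEL=zo, VEL=em:
underlying: bu-vede-ona-p-tez
1. d -> t, g -> k, z -> s / _ #: fires at position(s) 13: buvedeonaptes
2. k -> g, s -> z, t -> d / _ Z: no change
surface: buvedeonaptes

cell TOR=vo, ASPECT=pa, KEL=so, VEL=un:
underlying: di-vede-go-o-kb
1. d -> t, g -> k, z -> s / _ #: no change
2. k -> g, s -> z, t -> d / _ Z: fires at position(s) 10: divedegoogb
surface: divedegoogb

cell TOR=vo, ASPECT=gu, KEL=so, VEL=zo:
underlying: ks-vede-go-o-bo
1. d -> t, g -> k, z -> s / _ #: no change
2. k -> g, s -> z, t -> d / _ Z: fires at position(s) 2: kzvedegoobo
surface: kzvedegoobo

cell TOR=fe, ASPECT=pa, KEL=so, VEL=un:
underlying: di-vede-ona-o-kb
1. d -> t, g -> k, z -> s / _ #: no change
2. k -> g, s -> z, t -> d / _ Z: fires at position(s) 11: divedeonaogb
surface: divedeonaogb
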